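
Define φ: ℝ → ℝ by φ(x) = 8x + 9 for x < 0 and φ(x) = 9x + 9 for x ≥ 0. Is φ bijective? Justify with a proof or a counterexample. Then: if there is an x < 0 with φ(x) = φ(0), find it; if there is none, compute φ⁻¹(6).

Both pieces are strictly increasing (slopes 8 and 9), so each is injective on its own interval.
The left piece maps (−∞, 0) onto (−∞, 9); the right piece maps [0, ∞) onto [9, ∞).
Since 9 = 9, the images partition ℝ: φ is injective and surjective, hence bijective.
Because the two images are disjoint, no x < 0 has φ(x) = φ(0), so we compute φ⁻¹(6): 6 lies in (−∞, 9), so solve 8x + 9 = 6: x = (6 − 9)/8 = −3/8.

-3/8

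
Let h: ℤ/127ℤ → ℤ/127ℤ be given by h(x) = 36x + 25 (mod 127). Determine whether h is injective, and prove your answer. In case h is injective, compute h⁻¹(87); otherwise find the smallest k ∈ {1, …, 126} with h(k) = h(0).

37

Suppose h(u) = h(v) in ℤ/127ℤ. Then 36u + 25 ≡ 36v + 25 (mod 127), hence 36(u − v) ≡ 0 (mod 127).
Since gcd(36, 127) = 1, 36 is invertible modulo 127, hence u − v ≡ 0 (mod 127), i.e. u = v.
Therefore h is injective.
We now compute 36⁻¹ mod 127 explicitly. Euclid's algorithm: 127 = 3·36 + 19, 36 = 1·19 + 17, 19 = 1·17 + 2, 17 = 8·2 + 1; back-substituting gives 1 = 60·36 − 17·127, so 36⁻¹ ≡ 60 (mod 127).
Since h is injective, we compute h⁻¹(87): solve 36x + 25 ≡ 87 (mod 127), i.e. 36x ≡ 62 (mod 127).
Multiplying by 36⁻¹ = 60 gives x ≡ 60·62 = 3720 = 29·127 + 37 ≡ 37 (mod 127).
Check: h(37) = 36·37 + 25 = 1357 = 10·127 + 87 ≡ 87 (mod 127).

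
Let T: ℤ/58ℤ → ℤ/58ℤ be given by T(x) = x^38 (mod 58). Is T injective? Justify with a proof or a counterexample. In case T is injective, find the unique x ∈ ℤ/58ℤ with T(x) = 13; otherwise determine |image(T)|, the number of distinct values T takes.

T(28): Repeated squaring mod 58: 28^1 ≡ 28, 28^2 ≡ 28² = 784 ≡ 30, 28^4 ≡ 30² = 900 ≡ 30, 28^8 ≡ 30² = 900 ≡ 30, 28^16 ≡ 30² = 900 ≡ 30, 28^32 ≡ 30² = 900 ≡ 30. Since 38 = 32 + 4 + 2, 28^38 ≡ 30·30·30: 30·30 = 900 ≡ 30, then 30·30 = 900 ≡ 30. So 28^38 ≡ 30 (mod 58).
T(30): Repeated squaring mod 58: 30^1 ≡ 30, 30^2 ≡ 30² = 900 ≡ 30, 30^4 ≡ 30² = 900 ≡ 30, 30^8 ≡ 30² = 900 ≡ 30, 30^16 ≡ 30² = 900 ≡ 30, 30^32 ≡ 30² = 900 ≡ 30. Since 38 = 32 + 4 + 2, 30^38 ≡ 30·30·30: 30·30 = 900 ≡ 30, then 30·30 = 900 ≡ 30. So 30^38 ≡ 30 (mod 58).
So T(28) = T(30) = 30 while 28 ≠ 30, so T is not injective.
Since T is not injective, we determine |image(T)|. Computing x^38 mod 58 for each x (by repeated squaring, reducing mod 58 at every step), the values T(0), T(1), …, T(57) are: 0, 1, 38, 5, 52, 49, 16, 53, 4, 25, 6, 51, 28, 7, 42, 13, 36, 57, 22, 35, 54, 33, 24, 45, 20, 23, 34, 9, 30, 29, 30, 9, 34, 23, 20, 45, 24, 33, 54, 35, 22, 57, 36, 13, 42, 7, 28, 51, 6, 25, 4, 53, 16, 49, 52, 5, 38, 1.
The distinct values are {0, 1, 4, 5, 6, 7, 9, 13, 16, 20, 22, 23, 24, 25, 28, 29, 30, 33, 34, 35, 36, 38, 42, 45, 49, 51, 52, 53, 54, 57}; there are 30 of them.

30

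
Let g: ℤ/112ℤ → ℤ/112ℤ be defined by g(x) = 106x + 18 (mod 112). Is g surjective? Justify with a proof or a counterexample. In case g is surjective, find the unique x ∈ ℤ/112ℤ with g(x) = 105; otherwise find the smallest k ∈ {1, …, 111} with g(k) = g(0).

Recall: surjectivity means every element of the codomain has a preimage under g.
Since gcd(106, 112) = 2, we have 106x ≡ 0 (mod 2) for all x, so g(x) ≡ 0 (mod 2).
But 1 ≢ 0 (mod 2), so 1 ∈ ℤ/112ℤ has no preimage. Hence g is not surjective.
Since g is not surjective, we find the least positive k with g(k) = g(0): this means 106k ≡ 0 (mod 112), i.e. 112 ∣ 106k. Since gcd(106, 112) = 2, dividing through by 2 this holds exactly when 56 ∣ 53k, and as gcd(53, 56) = 1, exactly when 56 ∣ k.
The smallest positive such k is 56.

56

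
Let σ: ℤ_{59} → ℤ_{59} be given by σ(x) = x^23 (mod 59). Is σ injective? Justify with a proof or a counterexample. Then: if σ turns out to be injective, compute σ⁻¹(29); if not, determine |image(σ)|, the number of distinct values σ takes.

27

Since 59 is prime, the nonzero elements of ℤ_{59} form a cyclic group of order 58.
As gcd(23, 58) = 1, raising to the 23rd power is a bijection on this group: if u^23 ≡ v^23 then (uv^{−1})^23 = 1, and the only element of order dividing gcd(23, 58) = 1 is 1, so u = v.
With σ(0) = 0 this makes σ injective on all of ℤ_{59}, hence bijective (finite equal-size domain and codomain). In particular σ is injective.
Since σ is injective, we find the preimage of 29. The inverse of x ↦ x^23 on (ℤ_{59})^× is x ↦ x^53, because 23·53 = 1219 = 21·58 + 1 ≡ 1 (mod 58) and x^{58} = 1 for x ≠ 0 (Fermat). So σ⁻¹(29) = 29^53 mod 59.
Repeated squaring mod 59: 29^1 ≡ 29, 29^2 ≡ 29² = 841 ≡ 15, 29^4 ≡ 15² = 225 ≡ 48, 29^8 ≡ 48² = 2304 ≡ 3, 29^16 ≡ 3² = 9, 29^32 ≡ 9² = 81 ≡ 22. Since 53 = 32 + 16 + 4 + 1, 29^53 ≡ 22·9·48·29: 22·9 = 198 ≡ 21, then 21·48 = 1008 ≡ 5, then 5·29 = 145 ≡ 27. So 29^53 ≡ 27 (mod 59).
Hence σ⁻¹(29) = 27.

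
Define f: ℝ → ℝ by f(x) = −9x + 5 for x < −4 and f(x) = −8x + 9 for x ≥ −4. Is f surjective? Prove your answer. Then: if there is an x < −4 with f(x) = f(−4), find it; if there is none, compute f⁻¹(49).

-44/9

Both pieces are strictly decreasing (slopes −9 and −8), so each is injective on its own interval.
The left piece maps (−∞, −4) onto (41, ∞); the right piece maps [−4, ∞) onto (−∞, 41].
These images together cover ℝ, so f is surjective.
Because the two images are disjoint, no x < −4 has f(x) = f(−4), so we compute f⁻¹(49): 49 lies in (41, ∞), so solve −9x + 5 = 49: x = (49 − 5)/(−9) = −44/9.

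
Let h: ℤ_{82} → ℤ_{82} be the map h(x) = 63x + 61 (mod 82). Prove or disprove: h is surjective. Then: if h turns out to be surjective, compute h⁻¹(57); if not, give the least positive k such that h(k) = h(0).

52

Recall that h is surjective if every y in the codomain equals h(x) for some x in the domain.
Since gcd(63, 82) = 1, 63 is invertible modulo 82. Euclid's algorithm: 82 = 1·63 + 19, 63 = 3·19 + 6, 19 = 3·6 + 1; back-substituting gives 1 = 69·63 − 53·82, so 63⁻¹ ≡ 69 (mod 82).
For any y ∈ ℤ_{82}, x = 69(y − 61) mod 82 satisfies h(x) = 63·69(y − 61) + 61 ≡ y (since 63·69 ≡ 1 mod 82). So every y has a preimage.
Therefore h is surjective.
Since h is surjective, we find h⁻¹(57): we need 63x ≡ 57 − 61 ≡ 78 (mod 82). Using 63⁻¹ = 69: x ≡ 69·78 = 5382 = 65·82 + 52, so x = 52.
Check: h(52) = 63·52 + 61 = 3337 = 40·82 + 57 ≡ 57 (mod 82).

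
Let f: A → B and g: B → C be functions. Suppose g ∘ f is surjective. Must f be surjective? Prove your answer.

No. Take A = {0, 1}, B = {0, 1, 2, 3, 4}, C = {0}, f(a) = 0 for every a ∈ A, and g(b) = 0 for every b ∈ B.
Then g ∘ f is surjective onto {0}, but 4 ∈ B has no preimage under f, so f is not surjective.

not surjective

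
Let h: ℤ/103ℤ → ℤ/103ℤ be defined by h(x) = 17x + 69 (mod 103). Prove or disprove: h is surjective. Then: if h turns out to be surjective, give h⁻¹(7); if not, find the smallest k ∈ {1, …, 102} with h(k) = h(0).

Recall: h is surjective if every y in the codomain equals h(x) for some x in the domain.
Since gcd(17, 103) = 1, 17 is invertible modulo 103. Euclid's algorithm: 103 = 6·17 + 1; back-substituting gives 1 = 97·17 − 16·103, so 17⁻¹ ≡ 97 (mod 103).
Then y ↦ 97(y − 69) is a two-sided inverse to h, so every y ∈ ℤ/103ℤ has a preimage.
Thus h is surjective.
Since h is surjective, we compute h⁻¹(7): solve 17x + 69 ≡ 7 (mod 103), i.e. 17x ≡ 41 (mod 103).
Multiplying by 17⁻¹ = 97 gives x ≡ 97·41 = 3977 = 38·103 + 63 ≡ 63 (mod 103).
Check: h(63) = 17·63 + 69 = 1140 = 11·103 + 7 ≡ 7 (mod 103).

63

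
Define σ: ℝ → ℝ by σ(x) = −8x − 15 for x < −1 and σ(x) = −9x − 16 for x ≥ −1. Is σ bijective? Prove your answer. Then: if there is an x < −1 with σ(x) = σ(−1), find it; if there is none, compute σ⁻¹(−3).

Both pieces are strictly decreasing (slopes −8 and −9), so each is injective on its own interval.
The left piece maps (−∞, −1) onto (−7, ∞); the right piece maps [−1, ∞) onto (−∞, −7].
Since −7 = −7, the images partition ℝ: σ is injective and surjective, hence bijective.
Because the two images are disjoint, no x < −1 has σ(x) = σ(−1), so we compute σ⁻¹(−3): −3 lies in (−7, ∞), so solve −8x − 15 = −3: x = (−3 + 15)/(−8) = −3/2.

-3/2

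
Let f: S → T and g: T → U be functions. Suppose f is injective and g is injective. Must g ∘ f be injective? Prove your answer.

injective

Suppose (g ∘ f)(u) = (g ∘ f)(v), i.e. g(f(u)) = g(f(v)).
Since g is injective, f(u) = f(v). Since f is injective, u = v. So g ∘ f is injective.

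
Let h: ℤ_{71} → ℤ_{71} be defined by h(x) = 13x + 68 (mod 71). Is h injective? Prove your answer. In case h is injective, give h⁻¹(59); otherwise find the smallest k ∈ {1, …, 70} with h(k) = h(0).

If h(s) = h(t), then 13s ≡ 13t (mod 71). Because gcd(13, 71) = 1, we may cancel 13 to get s ≡ t (mod 71).
Hence h is injective.
We now compute 13⁻¹ mod 71 explicitly. Euclid's algorithm: 71 = 5·13 + 6, 13 = 2·6 + 1; back-substituting gives 1 = 11·13 − 2·71, so 13⁻¹ ≡ 11 (mod 71).
Since h is injective, we compute h⁻¹(59): solve 13x + 68 ≡ 59 (mod 71), i.e. 13x ≡ 62 (mod 71).
Multiplying by 13⁻¹ = 11 gives x ≡ 11·62 = 682 = 9·71 + 43 ≡ 43 (mod 71).
Check: h(43) = 13·43 + 68 = 627 = 8·71 + 59 ≡ 59 (mod 71).

43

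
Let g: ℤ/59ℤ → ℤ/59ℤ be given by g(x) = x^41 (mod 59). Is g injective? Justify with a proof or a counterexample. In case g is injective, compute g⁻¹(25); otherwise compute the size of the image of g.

57

Since 59 is prime, the nonzero elements of ℤ/59ℤ form a cyclic group of order 58.
As gcd(41, 58) = 1, raising to the 41st power is a bijection on this group: if a^41 ≡ b^41 then (ab^{−1})^41 = 1, and the only element of order dividing gcd(41, 58) = 1 is 1, so a = b.
With g(0) = 0 this makes g injective on all of ℤ/59ℤ, hence bijective (finite equal-size domain and codomain). In particular g is injective.
Since g is injective, we find the preimage of 25. The inverse of x ↦ x^41 on (ℤ/59ℤ)^× is x ↦ x^17, because 41·17 = 697 = 12·58 + 1 ≡ 1 (mod 58) and x^{58} = 1 for x ≠ 0 (Fermat). So g⁻¹(25) = 25^17 mod 59.
Repeated squaring mod 59: 25^1 ≡ 25, 25^2 ≡ 25² = 625 ≡ 35, 25^4 ≡ 35² = 1225 ≡ 45, 25^8 ≡ 45² = 2025 ≡ 19, 25^16 ≡ 19² = 361 ≡ 7. Since 17 = 16 + 1, 25^17 ≡ 7·25: 7·25 = 175 ≡ 57. So 25^17 ≡ 57 (mod 59).
Hence g⁻¹(25) = 57.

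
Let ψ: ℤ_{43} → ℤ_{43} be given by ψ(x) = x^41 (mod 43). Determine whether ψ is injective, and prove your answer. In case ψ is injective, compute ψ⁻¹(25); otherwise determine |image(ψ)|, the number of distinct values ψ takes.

31

Since 43 is prime, the nonzero elements of ℤ_{43} form a cyclic group of order 42.
As gcd(41, 42) = 1, raising to the 41st power is a bijection on this group: if s^41 ≡ t^41 then (st^{−1})^41 = 1, and the only element of order dividing gcd(41, 42) = 1 is 1, so s = t.
With ψ(0) = 0 this makes ψ injective on all of ℤ_{43}, hence bijective (finite equal-size domain and codomain). In particular ψ is injective.
Since ψ is injective, we find the preimage of 25. The inverse of x ↦ x^41 on (ℤ_{43})^× is x ↦ x^41, because 41·41 = 1681 = 40·42 + 1 ≡ 1 (mod 42) and x^{42} = 1 for x ≠ 0 (Fermat). So ψ⁻¹(25) = 25^41 mod 43.
Repeated squaring mod 43: 25^1 ≡ 25, 25^2 ≡ 25² = 625 ≡ 23, 25^4 ≡ 23² = 529 ≡ 13, 25^8 ≡ 13² = 169 ≡ 40, 25^16 ≡ 40² = 1600 ≡ 9, 25^32 ≡ 9² = 81 ≡ 38. Since 41 = 32 + 8 + 1, 25^41 ≡ 38·40·25: 38·40 = 1520 ≡ 15, then 15·25 = 375 ≡ 31. So 25^41 ≡ 31 (mod 43).
Hence ψ⁻¹(25) = 31.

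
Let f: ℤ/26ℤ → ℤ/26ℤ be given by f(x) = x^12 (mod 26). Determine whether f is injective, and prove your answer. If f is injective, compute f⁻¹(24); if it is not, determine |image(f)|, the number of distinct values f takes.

4

f(1) = 1^12 = 1.
f(3): Repeated squaring mod 26: 3^1 ≡ 3, 3^2 ≡ 3² = 9, 3^4 ≡ 9² = 81 ≡ 3, 3^8 ≡ 3² = 9. Since 12 = 8 + 4, 3^12 ≡ 9·3: 9·3 = 27 ≡ 1. So 3^12 ≡ 1 (mod 26).
So f(1) = f(3) = 1 while 1 ≠ 3, therefore f is not injective.
Since f is not injective, we determine |image(f)|. Computing x^12 mod 26 for each x (by repeated squaring, reducing mod 26 at every step), the values f(0), f(1), …, f(25) are: 0, 1, 14, 1, 14, 1, 14, 1, 14, 1, 14, 1, 14, 13, 14, 1, 14, 1, 14, 1, 14, 1, 14, 1, 14, 1.
The distinct values are {0, 1, 13, 14}; there are 4 of them.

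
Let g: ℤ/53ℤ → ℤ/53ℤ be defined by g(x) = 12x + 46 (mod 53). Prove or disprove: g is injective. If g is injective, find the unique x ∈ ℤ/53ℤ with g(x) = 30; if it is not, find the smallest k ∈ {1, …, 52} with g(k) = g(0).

Suppose g(a) = g(b) in ℤ/53ℤ. Then 12a + 46 ≡ 12b + 46 (mod 53), so 12(a − b) ≡ 0 (mod 53).
Since gcd(12, 53) = 1, 12 is invertible modulo 53, hence a − b ≡ 0 (mod 53), i.e. a = b.
Therefore g is injective.
We now compute 12⁻¹ mod 53 explicitly. Euclid's algorithm: 53 = 4·12 + 5, 12 = 2·5 + 2, 5 = 2·2 + 1; back-substituting gives 1 = 31·12 − 7·53, so 12⁻¹ ≡ 31 (mod 53).
Since g is injective, we compute g⁻¹(30): solve 12x + 46 ≡ 30 (mod 53), i.e. 12x ≡ 37 (mod 53).
Multiplying by 12⁻¹ = 31 gives x ≡ 31·37 = 1147 = 21·53 + 34 ≡ 34 (mod 53).
Check: g(34) = 12·34 + 46 = 454 = 8·53 + 30 ≡ 30 (mod 53).

34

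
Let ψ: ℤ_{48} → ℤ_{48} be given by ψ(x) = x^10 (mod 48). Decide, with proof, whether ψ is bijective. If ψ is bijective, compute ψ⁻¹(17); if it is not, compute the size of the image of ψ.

6

ψ(2): Repeated squaring mod 48: 2^1 ≡ 2, 2^2 ≡ 2² = 4, 2^4 ≡ 4² = 16, 2^8 ≡ 16² = 256 ≡ 16. Since 10 = 8 + 2, 2^10 ≡ 16·4: 16·4 = 64 ≡ 16. So 2^10 ≡ 16 (mod 48).
ψ(4): Repeated squaring mod 48: 4^1 ≡ 4, 4^2 ≡ 4² = 16, 4^4 ≡ 16² = 256 ≡ 16, 4^8 ≡ 16² = 256 ≡ 16. Since 10 = 8 + 2, 4^10 ≡ 16·16: 16·16 = 256 ≡ 16. So 4^10 ≡ 16 (mod 48).
So ψ(2) = ψ(4) = 16 while 2 ≠ 4, so ψ is not injective, hence not bijective.
Since ψ is not bijective, we determine |image(ψ)|. Computing x^10 mod 48 for each x (by repeated squaring, reducing mod 48 at every step), the values ψ(0), ψ(1), …, ψ(47) are: 0, 1, 16, 9, 16, 25, 0, 1, 16, 33, 16, 25, 0, 25, 16, 33, 16, 1, 0, 25, 16, 9, 16, 1, 0, 1, 16, 9, 16, 25, 0, 1, 16, 33, 16, 25, 0, 25, 16, 33, 16, 1, 0, 25, 16, 9, 16, 1.
The distinct values are {0, 1, 9, 16, 25, 33}; there are 6 of them.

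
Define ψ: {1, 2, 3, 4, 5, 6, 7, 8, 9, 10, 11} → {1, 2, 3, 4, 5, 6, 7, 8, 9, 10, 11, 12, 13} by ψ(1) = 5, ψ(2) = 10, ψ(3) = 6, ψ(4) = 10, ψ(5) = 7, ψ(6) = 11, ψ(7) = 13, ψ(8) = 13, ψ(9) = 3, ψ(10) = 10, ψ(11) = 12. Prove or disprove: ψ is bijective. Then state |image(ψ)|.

ψ(2) = 10 = ψ(4) with 2 ≠ 4, so ψ is not injective, hence not bijective.
The image of ψ is {3, 5, 6, 7, 10, 11, 12, 13}, which has 8 elements.

8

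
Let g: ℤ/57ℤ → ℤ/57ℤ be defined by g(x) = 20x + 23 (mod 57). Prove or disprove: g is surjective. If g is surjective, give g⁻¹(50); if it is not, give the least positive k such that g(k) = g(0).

Recall: g is surjective if every y in the codomain equals g(x) for some x in the domain.
Since gcd(20, 57) = 1, 20 is invertible modulo 57. Euclid's algorithm: 57 = 2·20 + 17, 20 = 1·17 + 3, 17 = 5·3 + 2, 3 = 1·2 + 1; back-substituting gives 1 = 20·20 − 7·57, so 20⁻¹ ≡ 20 (mod 57).
For any y ∈ ℤ/57ℤ, x = 20(y − 23) mod 57 satisfies g(x) = 20·20(y − 23) + 23 ≡ y (since 20·20 ≡ 1 mod 57). So every y has a preimage.
So g is surjective.
Since g is surjective, we find g⁻¹(50): we need 20x ≡ 50 − 23 ≡ 27 (mod 57). Using 20⁻¹ = 20: x ≡ 20·27 = 540 = 9·57 + 27, so x = 27.
Check: g(27) = 20·27 + 23 = 563 = 9·57 + 50 ≡ 50 (mod 57).

27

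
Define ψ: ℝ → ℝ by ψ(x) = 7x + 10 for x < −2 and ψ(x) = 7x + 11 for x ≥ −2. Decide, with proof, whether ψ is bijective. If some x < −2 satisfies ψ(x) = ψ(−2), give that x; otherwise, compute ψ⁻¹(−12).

Both pieces are strictly increasing (slopes 7 and 7), so each is injective on its own interval.
The left piece maps (−∞, −2) onto (−∞, −4); the right piece maps [−2, ∞) onto [−3, ∞).
The images leave a gap (−4 has no preimage), so ψ is not surjective, hence not bijective.
Because the two images are disjoint, no x < −2 has ψ(x) = ψ(−2), so we compute ψ⁻¹(−12): −12 lies in (−∞, −4), so solve 7x + 10 = −12: x = (−12 − 10)/7 = −22/7.

-22/7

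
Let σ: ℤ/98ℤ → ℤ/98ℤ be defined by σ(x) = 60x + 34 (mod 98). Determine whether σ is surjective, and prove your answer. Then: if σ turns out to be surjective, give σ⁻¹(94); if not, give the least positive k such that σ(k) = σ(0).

49

Since gcd(60, 98) = 2, we have 60x ≡ 0 (mod 2) for all x, so σ(x) ≡ 0 (mod 2).
But 1 ≢ 0 (mod 2), so 1 ∈ ℤ/98ℤ has no preimage. Hence σ is not surjective.
Since σ is not surjective, we find the least positive k with σ(k) = σ(0): this means 60k ≡ 0 (mod 98), i.e. 98 ∣ 60k. Since gcd(60, 98) = 2, dividing through by 2 this holds exactly when 49 ∣ 30k, and as gcd(30, 49) = 1, exactly when 49 ∣ k.
The smallest positive such k is 49.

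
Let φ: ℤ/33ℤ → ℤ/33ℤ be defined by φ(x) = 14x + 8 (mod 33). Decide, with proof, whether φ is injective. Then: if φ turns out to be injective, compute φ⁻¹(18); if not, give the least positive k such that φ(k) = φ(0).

Suppose φ(s) = φ(t) in ℤ/33ℤ. Then 14s + 8 ≡ 14t + 8 (mod 33), hence 14(s − t) ≡ 0 (mod 33).
Since gcd(14, 33) = 1, 14 is invertible modulo 33, therefore s − t ≡ 0 (mod 33), i.e. s = t.
Thus φ is injective.
We now compute 14⁻¹ mod 33 explicitly. Euclid's algorithm: 33 = 2·14 + 5, 14 = 2·5 + 4, 5 = 1·4 + 1; back-substituting gives 1 = 26·14 − 11·33, so 14⁻¹ ≡ 26 (mod 33).
Since φ is injective, we find φ⁻¹(18): we need 14x ≡ 18 − 8 ≡ 10 (mod 33). Using 14⁻¹ = 26: x ≡ 26·10 = 260 = 7·33 + 29, so x = 29.
Check: φ(29) = 14·29 + 8 = 414 = 12·33 + 18 ≡ 18 (mod 33).

29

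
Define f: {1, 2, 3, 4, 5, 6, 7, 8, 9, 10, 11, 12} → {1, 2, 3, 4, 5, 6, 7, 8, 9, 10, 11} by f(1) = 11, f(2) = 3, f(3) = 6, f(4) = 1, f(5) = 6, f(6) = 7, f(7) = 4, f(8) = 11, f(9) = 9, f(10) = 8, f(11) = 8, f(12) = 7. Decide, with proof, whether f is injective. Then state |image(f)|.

f(3) = 6 = f(5) with 3 ≠ 5, so f is not injective.
The image of f is {1, 3, 4, 6, 7, 8, 9, 11}, which has 8 elements.

8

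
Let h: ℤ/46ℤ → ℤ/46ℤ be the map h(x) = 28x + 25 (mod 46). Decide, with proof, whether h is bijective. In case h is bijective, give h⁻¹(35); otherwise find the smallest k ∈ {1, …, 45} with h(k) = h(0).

We have gcd(28, 46) = 2 > 1. Taking x_1 = 0 and x_2 = 23: h(0) = 25 and h(23) = 28·23 + 25 = 669 ≡ 25 (mod 46).
So h(0) = h(23) while 0 ≠ 23, therefore h is not injective, hence not bijective.
Since h is not bijective, we find the least positive k with h(k) = h(0): this means 28k ≡ 0 (mod 46), i.e. 46 ∣ 28k. Since gcd(28, 46) = 2, dividing through by 2 this holds exactly when 23 ∣ 14k, and as gcd(14, 23) = 1, exactly when 23 ∣ k.
The smallest positive such k is 23.

23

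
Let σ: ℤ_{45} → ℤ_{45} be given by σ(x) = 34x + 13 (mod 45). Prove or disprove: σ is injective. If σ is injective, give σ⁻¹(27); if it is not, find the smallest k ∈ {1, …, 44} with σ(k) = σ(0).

11

Recall: σ is injective when σ(s) = σ(t) forces s = t.
Suppose σ(s) = σ(t) in ℤ_{45}. Then 34s + 13 ≡ 34t + 13 (mod 45), hence 34(s − t) ≡ 0 (mod 45).
Since gcd(34, 45) = 1, 34 is invertible modulo 45, therefore s − t ≡ 0 (mod 45), i.e. s = t.
Thus σ is injective.
We now compute 34⁻¹ mod 45 explicitly. Euclid's algorithm: 45 = 1·34 + 11, 34 = 3·11 + 1; back-substituting gives 1 = 4·34 − 3·45, so 34⁻¹ ≡ 4 (mod 45).
Since σ is injective, we compute σ⁻¹(27): solve 34x + 13 ≡ 27 (mod 45), i.e. 34x ≡ 14 (mod 45).
Multiplying by 34⁻¹ = 4 gives x ≡ 4·14 = 56 = 1·45 + 11 ≡ 11 (mod 45).
Check: σ(11) = 34·11 + 13 = 387 = 8·45 + 27 ≡ 27 (mod 45).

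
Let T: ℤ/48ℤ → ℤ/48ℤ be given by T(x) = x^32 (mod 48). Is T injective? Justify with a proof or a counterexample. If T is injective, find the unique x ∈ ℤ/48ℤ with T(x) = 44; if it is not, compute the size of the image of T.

T(2): Repeated squaring mod 48: 2^1 ≡ 2, 2^2 ≡ 2² = 4, 2^4 ≡ 4² = 16, 2^8 ≡ 16² = 256 ≡ 16, 2^16 ≡ 16² = 256 ≡ 16, 2^32 ≡ 16² = 256 ≡ 16. So 2^32 ≡ 16 (mod 48).
T(4): Repeated squaring mod 48: 4^1 ≡ 4, 4^2 ≡ 4² = 16, 4^4 ≡ 16² = 256 ≡ 16, 4^8 ≡ 16² = 256 ≡ 16, 4^16 ≡ 16² = 256 ≡ 16, 4^32 ≡ 16² = 256 ≡ 16. So 4^32 ≡ 16 (mod 48).
So T(2) = T(4) = 16 while 2 ≠ 4, therefore T is not injective.
Since T is not injective, we determine |image(T)|. Computing x^32 mod 48 for each x (by repeated squaring, reducing mod 48 at every step), the values T(0), T(1), …, T(47) are: 0, 1, 16, 33, 16, 1, 0, 1, 16, 33, 16, 1, 0, 1, 16, 33, 16, 1, 0, 1, 16, 33, 16, 1, 0, 1, 16, 33, 16, 1, 0, 1, 16, 33, 16, 1, 0, 1, 16, 33, 16, 1, 0, 1, 16, 33, 16, 1.
The distinct values are {0, 1, 16, 33}; there are 4 of them.

4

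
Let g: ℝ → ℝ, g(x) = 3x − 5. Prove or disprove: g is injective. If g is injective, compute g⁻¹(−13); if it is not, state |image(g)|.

-8/3

Recall: g is injective if g(a) = g(b) implies a = b.
Suppose g(a) = g(b). Then 3a − 5 = 3b − 5, therefore 3a = 3b, therefore a = b.
Hence g is injective.
Since g is injective, we compute g⁻¹(−13) = (−13 + 5)/3 = −8/3.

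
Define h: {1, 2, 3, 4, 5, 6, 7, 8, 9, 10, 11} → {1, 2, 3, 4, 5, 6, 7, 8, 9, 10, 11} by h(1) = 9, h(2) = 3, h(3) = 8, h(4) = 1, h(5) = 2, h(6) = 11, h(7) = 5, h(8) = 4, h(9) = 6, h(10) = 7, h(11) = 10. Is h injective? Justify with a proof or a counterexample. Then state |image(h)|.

The values h(1), …, h(11) are 9, 3, 8, 1, 2, 11, 5, 4, 6, 7, 10 — all distinct.
So h(a) = h(b) only when a = b, and h is injective.
The image of h is {1, 2, 3, 4, 5, 6, 7, 8, 9, 10, 11}, which has 11 elements.

11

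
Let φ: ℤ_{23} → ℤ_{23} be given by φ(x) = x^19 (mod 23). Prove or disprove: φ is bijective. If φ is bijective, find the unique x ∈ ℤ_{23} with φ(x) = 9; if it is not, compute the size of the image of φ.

Since 23 is prime, the nonzero elements of ℤ_{23} form a cyclic group of order 22.
As gcd(19, 22) = 1, raising to the 19th power is a bijection on this group: if s^19 ≡ t^19 then (st^{−1})^19 = 1, and the only element of order dividing gcd(19, 22) = 1 is 1, so s = t.
With φ(0) = 0 this makes φ injective on all of ℤ_{23}, hence bijective (finite equal-size domain and codomain). In particular φ is bijective.
Since φ is bijective, we find the preimage of 9. The inverse of x ↦ x^19 on (ℤ_{23})^× is x ↦ x^7, because 19·7 = 133 = 6·22 + 1 ≡ 1 (mod 22) and x^{22} = 1 for x ≠ 0 (Fermat). So φ⁻¹(9) = 9^7 mod 23.
Repeated squaring mod 23: 9^1 ≡ 9, 9^2 ≡ 9² = 81 ≡ 12, 9^4 ≡ 12² = 144 ≡ 6. Since 7 = 4 + 2 + 1, 9^7 ≡ 6·12·9: 6·12 = 72 ≡ 3, then 3·9 = 27 ≡ 4. So 9^7 ≡ 4 (mod 23).
Hence φ⁻¹(9) = 4.

4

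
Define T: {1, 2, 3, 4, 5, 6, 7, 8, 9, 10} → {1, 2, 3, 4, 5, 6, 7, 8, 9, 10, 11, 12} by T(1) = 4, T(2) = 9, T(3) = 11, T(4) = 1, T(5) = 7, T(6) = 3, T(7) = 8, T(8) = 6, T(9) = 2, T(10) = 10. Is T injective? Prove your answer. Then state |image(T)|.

10

The values T(1), …, T(10) are 4, 9, 11, 1, 7, 3, 8, 6, 2, 10 — all distinct.
So T(a) = T(b) only when a = b, and T is injective.
The image of T is {1, 2, 3, 4, 6, 7, 8, 9, 10, 11}, which has 10 elements.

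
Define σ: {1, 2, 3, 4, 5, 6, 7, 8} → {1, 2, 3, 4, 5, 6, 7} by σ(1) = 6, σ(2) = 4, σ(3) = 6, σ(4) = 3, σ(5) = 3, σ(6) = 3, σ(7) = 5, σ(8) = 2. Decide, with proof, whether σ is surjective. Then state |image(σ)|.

5

No element maps to 1, so σ is not surjective.
The image of σ is {2, 3, 4, 5, 6}, which has 5 elements.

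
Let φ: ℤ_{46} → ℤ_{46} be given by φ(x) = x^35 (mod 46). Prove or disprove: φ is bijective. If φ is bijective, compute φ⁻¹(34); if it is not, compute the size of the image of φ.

14

Computing x^35 mod 46 for each x (by repeated squaring, reducing mod 46 at every step), the values φ(0), φ(1), …, φ(45) are: 0, 1, 4, 9, 16, 21, 36, 43, 18, 35, 38, 17, 6, 31, 34, 5, 26, 33, 2, 7, 14, 19, 22, 23, 24, 27, 32, 39, 44, 13, 20, 41, 12, 15, 40, 29, 8, 11, 28, 3, 10, 25, 30, 37, 42, 45.
Every element of ℤ_{46} appears exactly once in this list, so φ is a bijection, and in particular bijective.
Since φ is bijective, we read off the preimage of 34 from the same table: φ(14) = 34, so φ⁻¹(34) = 14.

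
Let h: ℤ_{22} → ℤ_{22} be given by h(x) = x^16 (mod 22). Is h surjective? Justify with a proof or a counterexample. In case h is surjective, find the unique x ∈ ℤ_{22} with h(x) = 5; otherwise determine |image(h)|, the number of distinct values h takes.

h(10): Repeated squaring mod 22: 10^1 ≡ 10, 10^2 ≡ 10² = 100 ≡ 12, 10^4 ≡ 12² = 144 ≡ 12, 10^8 ≡ 12² = 144 ≡ 12, 10^16 ≡ 12² = 144 ≡ 12. So 10^16 ≡ 12 (mod 22).
h(12): Repeated squaring mod 22: 12^1 ≡ 12, 12^2 ≡ 12² = 144 ≡ 12, 12^4 ≡ 12² = 144 ≡ 12, 12^8 ≡ 12² = 144 ≡ 12, 12^16 ≡ 12² = 144 ≡ 12. So 12^16 ≡ 12 (mod 22).
So h(10) = h(12) = 12 while 10 ≠ 12, so h is not injective.
A non-injective map from the 22-element set ℤ_{22} to itself takes at most 21 distinct values, so it cannot be surjective. Hence h is not surjective.
Since h is not surjective, we determine |image(h)|. Computing x^16 mod 22 for each x (by repeated squaring, reducing mod 22 at every step), the values h(0), h(1), …, h(21) are: 0, 1, 20, 3, 4, 5, 16, 15, 14, 9, 12, 11, 12, 9, 14, 15, 16, 5, 4, 3, 20, 1.
The distinct values are {0, 1, 3, 4, 5, 9, 11, 12, 14, 15, 16, 20}; there are 12 of them.

12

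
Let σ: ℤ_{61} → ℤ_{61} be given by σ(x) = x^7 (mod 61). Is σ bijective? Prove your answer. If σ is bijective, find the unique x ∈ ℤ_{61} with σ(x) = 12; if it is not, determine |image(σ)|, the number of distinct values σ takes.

25

Since 61 is prime, the nonzero elements of ℤ_{61} form a cyclic group of order 60.
As gcd(7, 60) = 1, raising to the 7th power is a bijection on this group: if u^7 ≡ v^7 then (uv^{−1})^7 = 1, and the only element of order dividing gcd(7, 60) = 1 is 1, so u = v.
With σ(0) = 0 this makes σ injective on all of ℤ_{61}, hence bijective (finite equal-size domain and codomain). In particular σ is bijective.
Since σ is bijective, we find the preimage of 12. The inverse of x ↦ x^7 on (ℤ_{61})^× is x ↦ x^43, because 7·43 = 301 = 5·60 + 1 ≡ 1 (mod 60) and x^{60} = 1 for x ≠ 0 (Fermat). So σ⁻¹(12) = 12^43 mod 61.
Repeated squaring mod 61: 12^1 ≡ 12, 12^2 ≡ 12² = 144 ≡ 22, 12^4 ≡ 22² = 484 ≡ 57, 12^8 ≡ 57² = 3249 ≡ 16, 12^16 ≡ 16² = 256 ≡ 12, 12^32 ≡ 12² = 144 ≡ 22. Since 43 = 32 + 8 + 2 + 1, 12^43 ≡ 22·16·22·12: 22·16 = 352 ≡ 47, then 47·22 = 1034 ≡ 58, then 58·12 = 696 ≡ 25. So 12^43 ≡ 25 (mod 61).
Hence σ⁻¹(12) = 25.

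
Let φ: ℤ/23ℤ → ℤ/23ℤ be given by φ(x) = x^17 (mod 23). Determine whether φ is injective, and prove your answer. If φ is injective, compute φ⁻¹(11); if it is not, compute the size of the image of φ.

17

Since 23 is prime, the nonzero elements of ℤ/23ℤ form a cyclic group of order 22.
As gcd(17, 22) = 1, raising to the 17th power is a bijection on this group: if x_1^17 ≡ x_2^17 then (x_1x_2^{−1})^17 = 1, and the only element of order dividing gcd(17, 22) = 1 is 1, so x_1 = x_2.
With φ(0) = 0 this makes φ injective on all of ℤ/23ℤ, hence bijective (finite equal-size domain and codomain). In particular φ is injective.
Since φ is injective, we find the preimage of 11. The inverse of x ↦ x^17 on (ℤ/23ℤ)^× is x ↦ x^13, because 17·13 = 221 = 10·22 + 1 ≡ 1 (mod 22) and x^{22} = 1 for x ≠ 0 (Fermat). So φ⁻¹(11) = 11^13 mod 23.
Repeated squaring mod 23: 11^1 ≡ 11, 11^2 ≡ 11² = 121 ≡ 6, 11^4 ≡ 6² = 36 ≡ 13, 11^8 ≡ 13² = 169 ≡ 8. Since 13 = 8 + 4 + 1, 11^13 ≡ 8·13·11: 8·13 = 104 ≡ 12, then 12·11 = 132 ≡ 17. So 11^13 ≡ 17 (mod 23).
Hence φ⁻¹(11) = 17.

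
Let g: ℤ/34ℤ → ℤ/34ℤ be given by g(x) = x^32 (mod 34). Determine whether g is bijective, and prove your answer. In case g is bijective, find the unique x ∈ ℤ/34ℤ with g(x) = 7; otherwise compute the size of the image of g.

g(1) = 1^32 = 1.
g(3): Repeated squaring mod 34: 3^1 ≡ 3, 3^2 ≡ 3² = 9, 3^4 ≡ 9² = 81 ≡ 13, 3^8 ≡ 13² = 169 ≡ 33, 3^16 ≡ 33² = 1089 ≡ 1, 3^32 ≡ 1² = 1. So 3^32 ≡ 1 (mod 34).
So g(1) = g(3) = 1 while 1 ≠ 3, so g is not injective, hence not bijective.
Since g is not bijective, we determine |image(g)|. Computing x^32 mod 34 for each x (by repeated squaring, reducing mod 34 at every step), the values g(0), g(1), …, g(33) are: 0, 1, 18, 1, 18, 1, 18, 1, 18, 1, 18, 1, 18, 1, 18, 1, 18, 17, 18, 1, 18, 1, 18, 1, 18, 1, 18, 1, 18, 1, 18, 1, 18, 1.
The distinct values are {0, 1, 17, 18}; there are 4 of them.

4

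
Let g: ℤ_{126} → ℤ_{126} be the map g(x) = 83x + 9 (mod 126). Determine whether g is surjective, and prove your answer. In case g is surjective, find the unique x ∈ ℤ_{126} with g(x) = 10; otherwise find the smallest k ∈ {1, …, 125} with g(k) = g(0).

Since gcd(83, 126) = 1, 83 is invertible modulo 126. Euclid's algorithm: 126 = 1·83 + 43, 83 = 1·43 + 40, 43 = 1·40 + 3, 40 = 13·3 + 1; back-substituting gives 1 = 41·83 − 27·126, so 83⁻¹ ≡ 41 (mod 126).
Then y ↦ 41(y − 9) is a two-sided inverse to g, so every y ∈ ℤ_{126} has a preimage.
Thus g is surjective.
Since g is surjective, we compute g⁻¹(10): solve 83x + 9 ≡ 10 (mod 126), i.e. 83x ≡ 1 (mod 126).
Multiplying by 83⁻¹ = 41 gives x ≡ 41·1 = 41 ≡ 41 (mod 126).
Check: g(41) = 83·41 + 9 = 3412 = 27·126 + 10 ≡ 10 (mod 126).

41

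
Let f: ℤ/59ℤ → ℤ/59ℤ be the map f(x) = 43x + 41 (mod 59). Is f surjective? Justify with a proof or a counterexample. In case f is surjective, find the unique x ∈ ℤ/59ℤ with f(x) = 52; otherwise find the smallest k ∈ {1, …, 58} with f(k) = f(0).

3

Since gcd(43, 59) = 1, 43 is invertible modulo 59. Euclid's algorithm: 59 = 1·43 + 16, 43 = 2·16 + 11, 16 = 1·11 + 5, 11 = 2·5 + 1; back-substituting gives 1 = 11·43 − 8·59, so 43⁻¹ ≡ 11 (mod 59).
Then y ↦ 11(y − 41) is a two-sided inverse to f, so every y ∈ ℤ/59ℤ has a preimage.
Hence f is surjective.
Since f is surjective, we compute f⁻¹(52): solve 43x + 41 ≡ 52 (mod 59), i.e. 43x ≡ 11 (mod 59).
Multiplying by 43⁻¹ = 11 gives x ≡ 11·11 = 121 = 2·59 + 3 ≡ 3 (mod 59).
Check: f(3) = 43·3 + 41 = 170 = 2·59 + 52 ≡ 52 (mod 59).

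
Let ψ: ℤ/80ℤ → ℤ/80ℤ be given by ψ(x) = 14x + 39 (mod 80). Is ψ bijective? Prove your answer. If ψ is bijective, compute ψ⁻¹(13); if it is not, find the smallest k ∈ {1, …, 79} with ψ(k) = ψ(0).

Recall: ψ is injective when ψ(s) = ψ(t) forces s = t.
We have gcd(14, 80) = 2 > 1. Taking s = 0 and t = 40: ψ(0) = 39 and ψ(40) = 14·40 + 39 = 599 ≡ 39 (mod 80).
So ψ(0) = ψ(40) while 0 ≠ 40, so ψ is not injective, hence not bijective.
Since ψ is not bijective, we find the least positive k with ψ(k) = ψ(0): this means 14k ≡ 0 (mod 80), i.e. 80 ∣ 14k. Since gcd(14, 80) = 2, dividing through by 2 this holds exactly when 40 ∣ 7k, and as gcd(7, 40) = 1, exactly when 40 ∣ k.
The smallest positive such k is 40.

40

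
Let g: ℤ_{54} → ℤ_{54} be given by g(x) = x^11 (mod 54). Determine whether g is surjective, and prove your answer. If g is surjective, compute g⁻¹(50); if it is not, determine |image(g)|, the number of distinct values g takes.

g(0) = 0^11 = 0.
g(6): Repeated squaring mod 54: 6^1 ≡ 6, 6^2 ≡ 6² = 36, 6^4 ≡ 36² = 1296 ≡ 0, 6^8 ≡ 0² = 0. Since 11 = 8 + 2 + 1, 6^11 ≡ 0·36·6: 0·36 = 0, then 0·6 = 0. So 6^11 ≡ 0 (mod 54).
So g(0) = g(6) = 0 while 0 ≠ 6, therefore g is not injective.
A non-injective map from the 54-element set ℤ_{54} to itself takes at most 53 distinct values, so it cannot be surjective. Hence g is not surjective.
Since g is not surjective, we determine |image(g)|. Computing x^11 mod 54 for each x (by repeated squaring, reducing mod 54 at every step), the values g(0), g(1), …, g(53) are: 0, 1, 50, 27, 16, 29, 0, 49, 44, 27, 46, 41, 0, 7, 20, 27, 40, 35, 0, 37, 32, 27, 52, 11, 0, 31, 26, 27, 28, 23, 0, 43, 2, 27, 22, 17, 0, 19, 14, 27, 34, 47, 0, 13, 8, 27, 10, 5, 0, 25, 38, 27, 4, 53.
The distinct values are {0, 1, 2, 4, 5, 7, 8, 10, 11, 13, 14, 16, 17, 19, 20, 22, 23, 25, 26, 27, 28, 29, 31, 32, 34, 35, 37, 38, 40, 41, 43, 44, 46, 47, 49, 50, 52, 53}; there are 38 of them.

38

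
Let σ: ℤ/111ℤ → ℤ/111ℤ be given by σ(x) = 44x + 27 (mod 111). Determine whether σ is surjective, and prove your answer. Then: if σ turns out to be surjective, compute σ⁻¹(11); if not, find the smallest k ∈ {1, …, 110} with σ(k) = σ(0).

40

Recall: surjectivity means every element of the codomain has a preimage under σ.
Since gcd(44, 111) = 1, 44 is invertible modulo 111. Euclid's algorithm: 111 = 2·44 + 23, 44 = 1·23 + 21, 23 = 1·21 + 2, 21 = 10·2 + 1; back-substituting gives 1 = 53·44 − 21·111, so 44⁻¹ ≡ 53 (mod 111).
For any y ∈ ℤ/111ℤ, x = 53(y − 27) mod 111 satisfies σ(x) = 44·53(y − 27) + 27 ≡ y (since 44·53 ≡ 1 mod 111). So every y has a preimage.
Thus σ is surjective.
Since σ is surjective, we find σ⁻¹(11): we need 44x ≡ 11 − 27 ≡ 95 (mod 111). Using 44⁻¹ = 53: x ≡ 53·95 = 5035 = 45·111 + 40, so x = 40.
Check: σ(40) = 44·40 + 27 = 1787 = 16·111 + 11 ≡ 11 (mod 111).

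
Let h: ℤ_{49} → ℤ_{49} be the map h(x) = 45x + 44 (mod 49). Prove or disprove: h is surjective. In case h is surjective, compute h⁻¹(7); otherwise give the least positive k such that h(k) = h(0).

Since gcd(45, 49) = 1, 45 is invertible modulo 49. Euclid's algorithm: 49 = 1·45 + 4, 45 = 11·4 + 1; back-substituting gives 1 = 12·45 − 11·49, so 45⁻¹ ≡ 12 (mod 49).
For any y ∈ ℤ_{49}, x = 12(y − 44) mod 49 satisfies h(x) = 45·12(y − 44) + 44 ≡ y (since 45·12 ≡ 1 mod 49). So every y has a preimage.
So h is surjective.
Since h is surjective, we compute h⁻¹(7): solve 45x + 44 ≡ 7 (mod 49), i.e. 45x ≡ 12 (mod 49).
Multiplying by 45⁻¹ = 12 gives x ≡ 12·12 = 144 = 2·49 + 46 ≡ 46 (mod 49).
Check: h(46) = 45·46 + 44 = 2114 = 43·49 + 7 ≡ 7 (mod 49).

46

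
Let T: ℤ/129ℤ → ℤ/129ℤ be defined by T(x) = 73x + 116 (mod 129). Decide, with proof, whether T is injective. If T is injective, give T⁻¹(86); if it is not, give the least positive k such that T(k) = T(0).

Suppose T(a) = T(b) in ℤ/129ℤ. Then 73a + 116 ≡ 73b + 116 (mod 129), hence 73(a − b) ≡ 0 (mod 129).
Since gcd(73, 129) = 1, 73 is invertible modulo 129, hence a − b ≡ 0 (mod 129), i.e. a = b.
Therefore T is injective.
We now compute 73⁻¹ mod 129 explicitly. Euclid's algorithm: 129 = 1·73 + 56, 73 = 1·56 + 17, 56 = 3·17 + 5, 17 = 3·5 + 2, 5 = 2·2 + 1; back-substituting gives 1 = 76·73 − 43·129, so 73⁻¹ ≡ 76 (mod 129).
Since T is injective, we find T⁻¹(86): we need 73x ≡ 86 − 116 ≡ 99 (mod 129). Using 73⁻¹ = 76: x ≡ 76·99 = 7524 = 58·129 + 42, so x = 42.
Check: T(42) = 73·42 + 116 = 3182 = 24·129 + 86 ≡ 86 (mod 129).

42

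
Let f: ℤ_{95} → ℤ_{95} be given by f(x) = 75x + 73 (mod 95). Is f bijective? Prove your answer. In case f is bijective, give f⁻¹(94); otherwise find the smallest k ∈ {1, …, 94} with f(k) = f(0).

19

We have gcd(75, 95) = 5 > 1. Taking s = 0 and t = 19: f(0) = 73 and f(19) = 75·19 + 73 = 1498 ≡ 73 (mod 95).
So f(0) = f(19) while 0 ≠ 19, hence f is not injective, hence not bijective.
Since f is not bijective, we find the least positive k with f(k) = f(0): this means 75k ≡ 0 (mod 95), i.e. 95 ∣ 75k. Since gcd(75, 95) = 5, dividing through by 5 this holds exactly when 19 ∣ 15k, and as gcd(15, 19) = 1, exactly when 19 ∣ k.
The smallest positive such k is 19.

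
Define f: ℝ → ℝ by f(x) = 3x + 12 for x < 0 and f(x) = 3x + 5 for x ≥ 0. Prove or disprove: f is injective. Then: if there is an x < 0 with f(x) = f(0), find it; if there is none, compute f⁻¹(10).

-7/3

Both pieces are strictly increasing (slopes 3 and 3), so each is injective on its own interval.
The left piece maps (−∞, 0) onto (−∞, 12); the right piece maps [0, ∞) onto [5, ∞).
These images overlap. In particular f(0) = 5 (right piece), and solving 3x + 12 = 5 on the left piece gives x = −7/3 < 0.
So f(−7/3) = f(0) with −7/3 ≠ 0, and f is not injective. This x = −7/3 is the requested value below 0.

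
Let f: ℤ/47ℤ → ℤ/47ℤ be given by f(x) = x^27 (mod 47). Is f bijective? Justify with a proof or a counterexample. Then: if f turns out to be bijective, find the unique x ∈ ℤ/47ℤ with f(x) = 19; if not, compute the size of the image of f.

Since 47 is prime, the nonzero elements of ℤ/47ℤ form a cyclic group of order 46.
As gcd(27, 46) = 1, raising to the 27th power is a bijection on this group: if x_1^27 ≡ x_2^27 then (x_1x_2^{−1})^27 = 1, and the only element of order dividing gcd(27, 46) = 1 is 1, so x_1 = x_2.
With f(0) = 0 this makes f injective on all of ℤ/47ℤ, hence bijective (finite equal-size domain and codomain). In particular f is bijective.
Since f is bijective, we find the preimage of 19. The inverse of x ↦ x^27 on (ℤ/47ℤ)^× is x ↦ x^29, because 27·29 = 783 = 17·46 + 1 ≡ 1 (mod 46) and x^{46} = 1 for x ≠ 0 (Fermat). So f⁻¹(19) = 19^29 mod 47.
Repeated squaring mod 47: 19^1 ≡ 19, 19^2 ≡ 19² = 361 ≡ 32, 19^4 ≡ 32² = 1024 ≡ 37, 19^8 ≡ 37² = 1369 ≡ 6, 19^16 ≡ 6² = 36. Since 29 = 16 + 8 + 4 + 1, 19^29 ≡ 36·6·37·19: 36·6 = 216 ≡ 28, then 28·37 = 1036 ≡ 2, then 2·19 = 38. So 19^29 ≡ 38 (mod 47).
Hence f⁻¹(19) = 38.

38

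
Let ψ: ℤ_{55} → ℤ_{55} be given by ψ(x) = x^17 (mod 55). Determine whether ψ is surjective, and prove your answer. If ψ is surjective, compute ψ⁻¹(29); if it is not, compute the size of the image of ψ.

24

Computing x^17 mod 55 for each x (by repeated squaring, reducing mod 55 at every step), the values ψ(0), ψ(1), …, ψ(54) are: 0, 1, 7, 53, 49, 25, 41, 17, 13, 4, 10, 11, 12, 18, 9, 5, 36, 52, 28, 24, 15, 21, 22, 23, 29, 20, 16, 47, 8, 39, 35, 26, 32, 33, 34, 40, 31, 27, 3, 19, 50, 46, 37, 43, 44, 45, 51, 42, 38, 14, 30, 6, 2, 48, 54.
Every element of ℤ_{55} appears exactly once in this list, so ψ is a bijection, and in particular surjective.
Since ψ is surjective, we read off the preimage of 29 from the same table: ψ(24) = 29, so ψ⁻¹(29) = 24.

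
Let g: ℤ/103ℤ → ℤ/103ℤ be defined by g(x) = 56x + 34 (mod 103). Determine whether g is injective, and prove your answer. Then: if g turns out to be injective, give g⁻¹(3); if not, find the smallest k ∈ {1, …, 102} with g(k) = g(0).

16

If g(u) = g(v), then 56u ≡ 56v (mod 103). Because gcd(56, 103) = 1, we may cancel 56 to get u ≡ v (mod 103).
Therefore g is injective.
We now compute 56⁻¹ mod 103 explicitly. Euclid's algorithm: 103 = 1·56 + 47, 56 = 1·47 + 9, 47 = 5·9 + 2, 9 = 4·2 + 1; back-substituting gives 1 = 46·56 − 25·103, so 56⁻¹ ≡ 46 (mod 103).
Since g is injective, we find g⁻¹(3): we need 56x ≡ 3 − 34 ≡ 72 (mod 103). Using 56⁻¹ = 46: x ≡ 46·72 = 3312 = 32·103 + 16, so x = 16.
Check: g(16) = 56·16 + 34 = 930 = 9·103 + 3 ≡ 3 (mod 103).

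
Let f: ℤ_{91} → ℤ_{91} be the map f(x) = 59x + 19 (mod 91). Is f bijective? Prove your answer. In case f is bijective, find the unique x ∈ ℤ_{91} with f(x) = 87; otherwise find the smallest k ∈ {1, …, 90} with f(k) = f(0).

Recall that injectivity means: for all u, v in the domain, f(u) = f(v) implies u = v.
If f(u) = f(v), then 59u ≡ 59v (mod 91). Because gcd(59, 91) = 1, we may cancel 59 to get u ≡ v (mod 91).
We now compute 59⁻¹ mod 91 explicitly. Euclid's algorithm: 91 = 1·59 + 32, 59 = 1·32 + 27, 32 = 1·27 + 5, 27 = 5·5 + 2, 5 = 2·2 + 1; back-substituting gives 1 = 54·59 − 35·91, so 59⁻¹ ≡ 54 (mod 91).
Then y ↦ 54(y − 19) is a two-sided inverse to f, so every y ∈ ℤ_{91} has a preimage.
Therefore f is bijective.
Since f is bijective, we compute f⁻¹(87): solve 59x + 19 ≡ 87 (mod 91), i.e. 59x ≡ 68 (mod 91).
Multiplying by 59⁻¹ = 54 gives x ≡ 54·68 = 3672 = 40·91 + 32 ≡ 32 (mod 91).
Check: f(32) = 59·32 + 19 = 1907 = 20·91 + 87 ≡ 87 (mod 91).

32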